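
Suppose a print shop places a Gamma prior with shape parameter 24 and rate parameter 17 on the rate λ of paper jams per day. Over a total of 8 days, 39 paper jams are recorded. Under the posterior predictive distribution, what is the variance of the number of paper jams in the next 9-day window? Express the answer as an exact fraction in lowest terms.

Total count 39 over total exposure 8 days.
Gamma(α, β) with Poisson data over total exposure Σt gives posterior Gamma(α+Σx, β+Σt) = Gamma(63, 25).
The posterior predictive for a window of length T is Negative Binomial with variance T·α'·(β'+T)/β'² = 9·63·34/625 = 19278/625.

19278/625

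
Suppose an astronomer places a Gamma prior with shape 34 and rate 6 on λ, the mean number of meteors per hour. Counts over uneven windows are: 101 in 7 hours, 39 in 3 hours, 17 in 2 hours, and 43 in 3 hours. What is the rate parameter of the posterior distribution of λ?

Total count: 101 + 39 + 17 + 43 = 200.
Total exposure: 7 + 3 + 2 + 3 = 15 hours.
The Gamma prior is conjugate for the Poisson rate, so λ | data ~ Gamma(34+200, 6+15) = Gamma(234, 21).

21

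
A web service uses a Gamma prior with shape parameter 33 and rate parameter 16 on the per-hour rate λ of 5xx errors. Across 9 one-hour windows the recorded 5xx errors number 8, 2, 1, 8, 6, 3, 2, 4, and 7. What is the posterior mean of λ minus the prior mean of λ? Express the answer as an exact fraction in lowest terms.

Total count: 8 + 2 + 1 + 8 + 6 + 3 + 2 + 4 + 7 = 41.
Total exposure: 9 hours.
Conjugate update: add total count to the shape and total exposure to the rate, giving Gamma(74, 25).
Posterior mean = 74/25 = 74/25; prior mean = 33/16 = 33/16. Difference = 74/25 − 33/16 = 359/400.

359/400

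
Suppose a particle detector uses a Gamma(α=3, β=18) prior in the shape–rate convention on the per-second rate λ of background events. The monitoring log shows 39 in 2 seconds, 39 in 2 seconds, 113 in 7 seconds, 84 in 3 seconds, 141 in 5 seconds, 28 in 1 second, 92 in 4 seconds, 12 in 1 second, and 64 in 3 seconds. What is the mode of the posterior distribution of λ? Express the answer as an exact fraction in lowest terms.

307/23

Total count: 39 + 39 + 113 + 84 + 141 + 28 + 92 + 12 + 64 = 612.
Total exposure: 2 + 2 + 7 + 3 + 5 + 1 + 4 + 1 + 3 = 28 seconds.
The Gamma prior is conjugate for the Poisson rate, so λ | data ~ Gamma(3+612, 18+28) = Gamma(615, 46).
Posterior mode = (α'−1)/β' = 614/46 = 307/23.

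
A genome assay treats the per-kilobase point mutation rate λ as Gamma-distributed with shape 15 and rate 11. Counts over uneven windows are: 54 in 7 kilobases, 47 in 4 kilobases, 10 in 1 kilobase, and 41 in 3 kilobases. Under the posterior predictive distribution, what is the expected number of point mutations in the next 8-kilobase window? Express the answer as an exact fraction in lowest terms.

668/13

Total count: 54 + 47 + 10 + 41 = 152.
Total exposure: 7 + 4 + 1 + 3 = 15 kilobases.
Posterior: α' = 15 + 152 = 167, β' = 11 + 15 = 26.
Predictive mean over an 8-kilobase window = T·E[λ|data] = 8·167/26 = 668/13.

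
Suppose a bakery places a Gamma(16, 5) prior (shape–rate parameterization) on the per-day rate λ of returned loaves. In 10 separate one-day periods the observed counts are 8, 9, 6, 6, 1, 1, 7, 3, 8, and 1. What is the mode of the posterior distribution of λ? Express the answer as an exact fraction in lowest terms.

13/3

Total count: 8 + 9 + 6 + 6 + 1 + 1 + 7 + 3 + 8 + 1 = 50.
Total exposure: 10 days.
The Gamma prior is conjugate for the Poisson rate, so λ | data ~ Gamma(16+50, 5+10) = Gamma(66, 15).
Posterior mode = (α'−1)/β' = 65/15 = 13/3.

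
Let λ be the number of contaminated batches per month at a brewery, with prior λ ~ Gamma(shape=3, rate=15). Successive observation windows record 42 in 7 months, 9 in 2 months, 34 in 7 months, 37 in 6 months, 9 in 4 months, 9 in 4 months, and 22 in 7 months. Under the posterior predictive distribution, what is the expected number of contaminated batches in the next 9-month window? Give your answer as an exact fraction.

1485/52

Total count: 42 + 9 + 34 + 37 + 9 + 9 + 22 = 162.
Total exposure: 7 + 2 + 7 + 6 + 4 + 4 + 7 = 37 months.
Gamma(α, β) with Poisson data over total exposure Σt gives posterior Gamma(α+Σx, β+Σt) = Gamma(165, 52).
Predictive mean over a 9-month window = T·E[λ|data] = 9·165/52 = 1485/52.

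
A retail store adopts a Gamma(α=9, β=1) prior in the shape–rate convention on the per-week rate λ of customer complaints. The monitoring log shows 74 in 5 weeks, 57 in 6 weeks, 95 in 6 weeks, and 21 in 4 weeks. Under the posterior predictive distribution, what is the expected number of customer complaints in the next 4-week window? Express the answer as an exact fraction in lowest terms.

Total count: 74 + 57 + 95 + 21 = 247.
Total exposure: 5 + 6 + 6 + 4 = 21 weeks.
The Gamma prior is conjugate for the Poisson rate, so λ | data ~ Gamma(9+247, 1+21) = Gamma(256, 22).
Predictive mean over a 4-week window = T·E[λ|data] = 4·256/22 = 512/11.

512/11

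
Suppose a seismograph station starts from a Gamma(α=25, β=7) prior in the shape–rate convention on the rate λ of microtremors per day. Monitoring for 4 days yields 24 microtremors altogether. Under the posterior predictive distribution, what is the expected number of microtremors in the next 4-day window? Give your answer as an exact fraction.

Total count 24 over total exposure 4 days.
Conjugate update: add total count to the shape and total exposure to the rate, giving Gamma(49, 11).
Predictive mean over a 4-day window = T·E[λ|data] = 4·49/11 = 196/11.

196/11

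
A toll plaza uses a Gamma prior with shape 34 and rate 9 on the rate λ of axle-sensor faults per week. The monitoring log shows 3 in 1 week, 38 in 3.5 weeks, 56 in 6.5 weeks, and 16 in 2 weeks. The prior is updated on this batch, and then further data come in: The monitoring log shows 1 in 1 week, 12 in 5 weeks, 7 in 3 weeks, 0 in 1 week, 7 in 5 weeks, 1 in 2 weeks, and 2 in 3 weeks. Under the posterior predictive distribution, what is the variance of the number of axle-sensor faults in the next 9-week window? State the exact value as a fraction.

Total count: 3 + 38 + 56 + 16 = 113.
Total exposure: 1 + 3.5 + 6.5 + 2 = 13 weeks.
After the first batch: Gamma(34 + 113, 9 + 13) = Gamma(147, 22).
Total count: 1 + 12 + 7 + 0 + 7 + 1 + 2 = 30.
Total exposure: 1 + 5 + 3 + 1 + 5 + 2 + 3 = 20 weeks.
After the second batch: Gamma(147 + 30, 22 + 20) = Gamma(177, 42).
The posterior predictive for a window of length T is Negative Binomial with variance T·α'·(β'+T)/β'² = 9·177·51/1764 = 9027/196.

9027/196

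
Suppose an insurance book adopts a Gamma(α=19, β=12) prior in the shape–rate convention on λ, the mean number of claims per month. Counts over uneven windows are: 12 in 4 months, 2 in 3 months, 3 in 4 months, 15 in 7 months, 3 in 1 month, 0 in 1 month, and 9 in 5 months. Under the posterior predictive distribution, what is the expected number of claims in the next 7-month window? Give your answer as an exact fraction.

441/37

Total count: 12 + 2 + 3 + 15 + 3 + 0 + 9 = 44.
Total exposure: 4 + 3 + 4 + 7 + 1 + 1 + 5 = 25 months.
By Gamma–Poisson conjugacy, the posterior is Gamma(α + Σx, β + Σt) = Gamma(19 + 44, 12 + 25) = Gamma(63, 37).
Predictive mean over a 7-month window = T·E[λ|data] = 7·63/37 = 441/37.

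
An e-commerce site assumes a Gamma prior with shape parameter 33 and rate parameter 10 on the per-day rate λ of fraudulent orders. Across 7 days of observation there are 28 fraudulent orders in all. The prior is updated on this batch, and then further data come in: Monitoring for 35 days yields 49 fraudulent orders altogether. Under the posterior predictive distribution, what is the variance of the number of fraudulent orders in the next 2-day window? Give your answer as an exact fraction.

1485/338

Total count 28 over total exposure 7 days.
After the first batch: Gamma(33 + 28, 10 + 7) = Gamma(61, 17).
Total count 49 over total exposure 35 days.
After the second batch: Gamma(61 + 49, 17 + 35) = Gamma(110, 52).
The posterior predictive for a window of length T is Negative Binomial with variance T·α'·(β'+T)/β'² = 2·110·54/2704 = 1485/338.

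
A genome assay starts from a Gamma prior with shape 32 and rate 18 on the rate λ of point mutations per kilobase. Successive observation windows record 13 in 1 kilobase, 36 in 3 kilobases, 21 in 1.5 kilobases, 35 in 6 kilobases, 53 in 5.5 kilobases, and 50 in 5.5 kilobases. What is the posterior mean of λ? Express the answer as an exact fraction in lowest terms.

160/27

Total count: 13 + 36 + 21 + 35 + 53 + 50 = 208.
Total exposure: 1 + 3 + 1.5 + 6 + 5.5 + 5.5 = 22.5 kilobases.
Posterior: α' = 32 + 208 = 240, β' = 18 + 22.5 = 81/2.
Posterior mean = α'/β' = 240/(81/2) = 160/27.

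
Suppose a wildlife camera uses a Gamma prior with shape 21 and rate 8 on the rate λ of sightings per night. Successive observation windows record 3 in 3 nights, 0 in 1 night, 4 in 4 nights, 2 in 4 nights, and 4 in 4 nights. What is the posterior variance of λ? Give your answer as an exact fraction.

Total count: 3 + 0 + 4 + 2 + 4 = 13.
Total exposure: 3 + 1 + 4 + 4 + 4 = 16 nights.
Gamma(α, β) with Poisson data over total exposure Σt gives posterior Gamma(α+Σx, β+Σt) = Gamma(34, 24).
Posterior variance = α'/β'² = 34/576 = 17/288.

17/288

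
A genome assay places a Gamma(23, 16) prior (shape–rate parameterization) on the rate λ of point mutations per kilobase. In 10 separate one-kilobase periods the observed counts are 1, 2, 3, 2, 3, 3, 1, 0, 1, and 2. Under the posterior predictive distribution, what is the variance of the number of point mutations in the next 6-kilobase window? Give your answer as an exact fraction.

Total count: 1 + 2 + 3 + 2 + 3 + 3 + 1 + 0 + 1 + 2 = 18.
Total exposure: 10 kilobases.
Posterior: α' = 23 + 18 = 41, β' = 16 + 10 = 26.
The posterior predictive for a window of length T is Negative Binomial with variance T·α'·(β'+T)/β'² = 6·41·32/676 = 1968/169.

1968/169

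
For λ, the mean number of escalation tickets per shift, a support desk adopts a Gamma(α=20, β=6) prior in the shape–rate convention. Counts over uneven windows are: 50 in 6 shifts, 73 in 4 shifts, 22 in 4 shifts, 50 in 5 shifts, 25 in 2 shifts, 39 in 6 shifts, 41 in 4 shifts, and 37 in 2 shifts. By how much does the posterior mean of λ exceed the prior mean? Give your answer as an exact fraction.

Total count: 50 + 73 + 22 + 50 + 25 + 39 + 41 + 37 = 337.
Total exposure: 6 + 4 + 4 + 5 + 2 + 6 + 4 + 2 = 33 shifts.
Posterior: α' = 20 + 337 = 357, β' = 6 + 33 = 39.
Posterior mean = 357/39 = 119/13; prior mean = 20/6 = 10/3. Difference = 119/13 − 10/3 = 227/39.

227/39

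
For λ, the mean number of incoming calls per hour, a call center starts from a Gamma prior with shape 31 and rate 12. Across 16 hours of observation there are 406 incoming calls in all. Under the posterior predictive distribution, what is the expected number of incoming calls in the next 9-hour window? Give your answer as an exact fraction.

3933/28

Total count 406 over total exposure 16 hours.
By Gamma–Poisson conjugacy, the posterior is Gamma(α + Σx, β + Σt) = Gamma(31 + 406, 12 + 16) = Gamma(437, 28).
Predictive mean over a 9-hour window = T·E[λ|data] = 9·437/28 = 3933/28.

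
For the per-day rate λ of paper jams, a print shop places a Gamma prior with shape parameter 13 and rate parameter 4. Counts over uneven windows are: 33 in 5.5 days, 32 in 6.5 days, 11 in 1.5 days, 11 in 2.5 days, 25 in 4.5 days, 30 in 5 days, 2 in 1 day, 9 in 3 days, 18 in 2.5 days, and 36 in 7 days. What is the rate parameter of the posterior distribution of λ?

43

Total count: 33 + 32 + 11 + 11 + 25 + 30 + 2 + 9 + 18 + 36 = 207.
Total exposure: 5.5 + 6.5 + 1.5 + 2.5 + 4.5 + 5 + 1 + 3 + 2.5 + 7 = 39 days.
Posterior: α' = 13 + 207 = 220, β' = 4 + 39 = 43.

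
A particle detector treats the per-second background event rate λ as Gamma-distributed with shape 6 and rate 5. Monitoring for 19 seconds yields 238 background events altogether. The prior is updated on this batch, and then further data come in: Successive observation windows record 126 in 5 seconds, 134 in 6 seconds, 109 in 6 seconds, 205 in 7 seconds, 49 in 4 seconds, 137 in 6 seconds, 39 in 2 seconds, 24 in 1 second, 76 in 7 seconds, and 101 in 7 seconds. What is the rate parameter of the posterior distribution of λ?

75

Total count 238 over total exposure 19 seconds.
After the first batch: Gamma(6 + 238, 5 + 19) = Gamma(244, 24).
Total count: 126 + 134 + 109 + 205 + 49 + 137 + 39 + 24 + 76 + 101 = 1000.
Total exposure: 5 + 6 + 6 + 7 + 4 + 6 + 2 + 1 + 7 + 7 = 51 seconds.
After the second batch: Gamma(244 + 1000, 24 + 51) = Gamma(1244, 75).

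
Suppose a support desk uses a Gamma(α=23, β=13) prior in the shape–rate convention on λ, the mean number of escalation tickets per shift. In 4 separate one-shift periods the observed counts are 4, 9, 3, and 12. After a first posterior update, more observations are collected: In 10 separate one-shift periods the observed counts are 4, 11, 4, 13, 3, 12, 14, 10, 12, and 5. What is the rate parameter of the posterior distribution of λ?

Total count: 4 + 9 + 3 + 12 = 28.
Total exposure: 4 shifts.
After the first batch: Gamma(23 + 28, 13 + 4) = Gamma(51, 17).
Total count: 4 + 11 + 4 + 13 + 3 + 12 + 14 + 10 + 12 + 5 = 88.
Total exposure: 10 shifts.
After the second batch: Gamma(51 + 88, 17 + 10) = Gamma(139, 27).

27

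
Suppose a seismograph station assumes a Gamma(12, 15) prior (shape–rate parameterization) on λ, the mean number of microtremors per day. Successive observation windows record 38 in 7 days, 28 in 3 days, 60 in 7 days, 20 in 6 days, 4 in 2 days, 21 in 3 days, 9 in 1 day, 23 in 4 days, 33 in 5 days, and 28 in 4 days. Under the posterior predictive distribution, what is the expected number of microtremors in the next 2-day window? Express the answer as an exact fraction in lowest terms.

184/19

Total count: 38 + 28 + 60 + 20 + 4 + 21 + 9 + 23 + 33 + 28 = 264.
Total exposure: 7 + 3 + 7 + 6 + 2 + 3 + 1 + 4 + 5 + 4 = 42 days.
Conjugate update: add total count to the shape and total exposure to the rate, giving Gamma(276, 57).
Predictive mean over a 2-day window = T·E[λ|data] = 2·276/57 = 184/19.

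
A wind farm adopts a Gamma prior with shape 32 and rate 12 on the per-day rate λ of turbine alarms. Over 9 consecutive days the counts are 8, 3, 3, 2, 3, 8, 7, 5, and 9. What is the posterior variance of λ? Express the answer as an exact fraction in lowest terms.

Total count: 8 + 3 + 3 + 2 + 3 + 8 + 7 + 5 + 9 = 48.
Total exposure: 9 days.
Conjugate update: add total count to the shape and total exposure to the rate, giving Gamma(80, 21).
Posterior variance = α'/β'² = 80/441.

80/441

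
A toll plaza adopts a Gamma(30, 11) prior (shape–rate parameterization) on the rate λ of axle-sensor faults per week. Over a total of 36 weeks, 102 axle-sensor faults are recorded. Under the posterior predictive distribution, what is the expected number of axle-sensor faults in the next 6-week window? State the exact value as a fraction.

Total count 102 over total exposure 36 weeks.
Conjugate update: add total count to the shape and total exposure to the rate, giving Gamma(132, 47).
Predictive mean over a 6-week window = T·E[λ|data] = 6·132/47 = 792/47.

792/47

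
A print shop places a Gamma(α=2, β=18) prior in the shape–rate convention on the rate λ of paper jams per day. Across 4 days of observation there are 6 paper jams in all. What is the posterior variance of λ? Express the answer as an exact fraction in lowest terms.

2/121

Total count 6 over total exposure 4 days.
Posterior: α' = 2 + 6 = 8, β' = 18 + 4 = 22.
Posterior variance = α'/β'² = 8/484 = 2/121.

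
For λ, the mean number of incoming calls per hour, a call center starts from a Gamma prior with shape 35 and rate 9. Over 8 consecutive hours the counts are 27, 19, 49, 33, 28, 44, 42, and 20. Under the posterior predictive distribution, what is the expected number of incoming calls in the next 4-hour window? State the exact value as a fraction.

1188/17

Total count: 27 + 19 + 49 + 33 + 28 + 44 + 42 + 20 = 262.
Total exposure: 8 hours.
The Gamma prior is conjugate for the Poisson rate, so λ | data ~ Gamma(35+262, 9+8) = Gamma(297, 17).
Predictive mean over a 4-hour window = T·E[λ|data] = 4·297/17 = 1188/17.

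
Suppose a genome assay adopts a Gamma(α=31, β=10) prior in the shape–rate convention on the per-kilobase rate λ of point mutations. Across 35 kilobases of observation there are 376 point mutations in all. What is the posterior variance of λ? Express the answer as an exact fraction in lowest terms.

407/2025

Total count 376 over total exposure 35 kilobases.
Conjugate update: add total count to the shape and total exposure to the rate, giving Gamma(407, 45).
Posterior variance = α'/β'² = 407/2025.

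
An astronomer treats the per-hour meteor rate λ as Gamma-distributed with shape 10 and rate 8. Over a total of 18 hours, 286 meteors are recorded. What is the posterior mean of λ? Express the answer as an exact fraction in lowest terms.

Total count 286 over total exposure 18 hours.
The Gamma prior is conjugate for the Poisson rate, so λ | data ~ Gamma(10+286, 8+18) = Gamma(296, 26).
Posterior mean = α'/β' = 296/26 = 148/13.

148/13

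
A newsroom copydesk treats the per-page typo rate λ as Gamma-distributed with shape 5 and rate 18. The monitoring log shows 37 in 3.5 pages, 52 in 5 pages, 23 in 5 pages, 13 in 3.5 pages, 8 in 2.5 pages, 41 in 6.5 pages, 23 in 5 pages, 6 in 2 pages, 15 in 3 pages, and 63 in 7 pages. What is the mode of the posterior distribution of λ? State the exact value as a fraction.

285/61

Total count: 37 + 52 + 23 + 13 + 8 + 41 + 23 + 6 + 15 + 63 = 281.
Total exposure: 3.5 + 5 + 5 + 3.5 + 2.5 + 6.5 + 5 + 2 + 3 + 7 = 43 pages.
Gamma(α, β) with Poisson data over total exposure Σt gives posterior Gamma(α+Σx, β+Σt) = Gamma(286, 61).
Posterior mode = (α'−1)/β' = 285/61.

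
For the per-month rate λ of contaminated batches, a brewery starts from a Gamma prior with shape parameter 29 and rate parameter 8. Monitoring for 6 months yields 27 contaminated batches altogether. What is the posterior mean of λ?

4

Total count 27 over total exposure 6 months.
Posterior: α' = 29 + 27 = 56, β' = 8 + 6 = 14.
Posterior mean = α'/β' = 56/14 = 4.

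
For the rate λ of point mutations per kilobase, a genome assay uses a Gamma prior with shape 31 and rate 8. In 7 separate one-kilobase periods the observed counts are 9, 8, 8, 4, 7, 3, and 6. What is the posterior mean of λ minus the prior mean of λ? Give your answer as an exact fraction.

Total count: 9 + 8 + 8 + 4 + 7 + 3 + 6 = 45.
Total exposure: 7 kilobases.
By Gamma–Poisson conjugacy, the posterior is Gamma(α + Σx, β + Σt) = Gamma(31 + 45, 8 + 7) = Gamma(76, 15).
Posterior mean = 76/15 = 76/15; prior mean = 31/8 = 31/8. Difference = 76/15 − 31/8 = 143/120.

143/120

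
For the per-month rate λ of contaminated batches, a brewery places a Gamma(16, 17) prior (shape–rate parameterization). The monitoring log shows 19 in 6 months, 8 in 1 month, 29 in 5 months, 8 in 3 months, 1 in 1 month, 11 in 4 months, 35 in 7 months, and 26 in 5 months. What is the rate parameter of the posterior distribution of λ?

Total count: 19 + 8 + 29 + 8 + 1 + 11 + 35 + 26 = 137.
Total exposure: 6 + 1 + 5 + 3 + 1 + 4 + 7 + 5 = 32 months.
Posterior: α' = 16 + 137 = 153, β' = 17 + 32 = 49.

49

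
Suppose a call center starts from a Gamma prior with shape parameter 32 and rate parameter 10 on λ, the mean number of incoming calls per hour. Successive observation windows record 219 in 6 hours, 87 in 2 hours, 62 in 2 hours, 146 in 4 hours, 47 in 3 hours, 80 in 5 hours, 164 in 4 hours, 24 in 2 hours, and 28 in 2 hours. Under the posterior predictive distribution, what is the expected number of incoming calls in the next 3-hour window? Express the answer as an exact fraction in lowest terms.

2667/40

Total count: 219 + 87 + 62 + 146 + 47 + 80 + 164 + 24 + 28 = 857.
Total exposure: 6 + 2 + 2 + 4 + 3 + 5 + 4 + 2 + 2 = 30 hours.
Gamma(α, β) with Poisson data over total exposure Σt gives posterior Gamma(α+Σx, β+Σt) = Gamma(889, 40).
Predictive mean over a 3-hour window = T·E[λ|data] = 3·889/40 = 2667/40.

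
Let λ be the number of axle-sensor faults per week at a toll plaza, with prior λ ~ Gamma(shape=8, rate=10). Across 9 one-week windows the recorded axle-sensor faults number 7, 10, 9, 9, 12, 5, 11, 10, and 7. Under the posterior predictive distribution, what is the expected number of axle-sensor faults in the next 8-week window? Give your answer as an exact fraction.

Total count: 7 + 10 + 9 + 9 + 12 + 5 + 11 + 10 + 7 = 80.
Total exposure: 9 weeks.
By Gamma–Poisson conjugacy, the posterior is Gamma(α + Σx, β + Σt) = Gamma(8 + 80, 10 + 9) = Gamma(88, 19).
Predictive mean over an 8-week window = T·E[λ|data] = 8·88/19 = 704/19.

704/19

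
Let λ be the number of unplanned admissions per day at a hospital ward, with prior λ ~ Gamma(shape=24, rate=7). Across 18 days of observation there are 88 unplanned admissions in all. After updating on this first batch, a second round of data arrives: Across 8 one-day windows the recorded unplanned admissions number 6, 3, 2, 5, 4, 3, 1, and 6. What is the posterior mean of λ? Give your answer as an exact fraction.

142/33

Total count 88 over total exposure 18 days.
After the first batch: Gamma(24 + 88, 7 + 18) = Gamma(112, 25).
Total count: 6 + 3 + 2 + 5 + 4 + 3 + 1 + 6 = 30.
Total exposure: 8 days.
After the second batch: Gamma(112 + 30, 25 + 8) = Gamma(142, 33).
Posterior mean = α'/β' = 142/33.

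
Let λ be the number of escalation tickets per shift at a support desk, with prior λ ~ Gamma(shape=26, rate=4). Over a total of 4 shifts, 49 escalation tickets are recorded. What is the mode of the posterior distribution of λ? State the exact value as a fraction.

37/4

Total count 49 over total exposure 4 shifts.
By Gamma–Poisson conjugacy, the posterior is Gamma(α + Σx, β + Σt) = Gamma(26 + 49, 4 + 4) = Gamma(75, 8).
Posterior mode = (α'−1)/β' = 74/8 = 37/4.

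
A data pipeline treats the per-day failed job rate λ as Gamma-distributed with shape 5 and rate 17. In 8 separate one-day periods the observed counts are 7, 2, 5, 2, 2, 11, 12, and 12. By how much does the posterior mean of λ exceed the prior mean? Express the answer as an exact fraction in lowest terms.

Total count: 7 + 2 + 5 + 2 + 2 + 11 + 12 + 12 = 53.
Total exposure: 8 days.
Posterior: α' = 5 + 53 = 58, β' = 17 + 8 = 25.
Posterior mean = 58/25 = 58/25; prior mean = 5/17 = 5/17. Difference = 58/25 − 5/17 = 861/425.

861/425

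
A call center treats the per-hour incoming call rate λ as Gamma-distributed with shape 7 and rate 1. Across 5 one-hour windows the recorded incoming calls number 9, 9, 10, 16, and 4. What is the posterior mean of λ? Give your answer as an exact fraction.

Total count: 9 + 9 + 10 + 16 + 4 = 48.
Total exposure: 5 hours.
By Gamma–Poisson conjugacy, the posterior is Gamma(α + Σx, β + Σt) = Gamma(7 + 48, 1 + 5) = Gamma(55, 6).
Posterior mean = α'/β' = 55/6.

55/6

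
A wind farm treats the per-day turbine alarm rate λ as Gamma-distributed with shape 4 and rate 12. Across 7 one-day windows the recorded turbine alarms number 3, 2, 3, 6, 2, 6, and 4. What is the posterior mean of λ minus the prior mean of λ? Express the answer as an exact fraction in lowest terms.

Total count: 3 + 2 + 3 + 6 + 2 + 6 + 4 = 26.
Total exposure: 7 days.
Gamma(α, β) with Poisson data over total exposure Σt gives posterior Gamma(α+Σx, β+Σt) = Gamma(30, 19).
Posterior mean = 30/19 = 30/19; prior mean = 4/12 = 1/3. Difference = 30/19 − 1/3 = 71/57.

71/57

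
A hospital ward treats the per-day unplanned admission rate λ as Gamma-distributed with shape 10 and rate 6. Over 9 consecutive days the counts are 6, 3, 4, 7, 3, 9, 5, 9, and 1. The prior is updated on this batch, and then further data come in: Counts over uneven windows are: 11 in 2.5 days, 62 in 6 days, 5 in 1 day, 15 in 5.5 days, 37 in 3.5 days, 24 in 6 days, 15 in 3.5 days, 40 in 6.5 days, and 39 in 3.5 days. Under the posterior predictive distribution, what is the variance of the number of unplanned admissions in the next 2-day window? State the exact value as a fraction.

Total count: 6 + 3 + 4 + 7 + 3 + 9 + 5 + 9 + 1 = 47.
Total exposure: 9 days.
After the first batch: Gamma(10 + 47, 6 + 9) = Gamma(57, 15).
Total count: 11 + 62 + 5 + 15 + 37 + 24 + 15 + 40 + 39 = 248.
Total exposure: 2.5 + 6 + 1 + 5.5 + 3.5 + 6 + 3.5 + 6.5 + 3.5 = 38 days.
After the second batch: Gamma(57 + 248, 15 + 38) = Gamma(305, 53).
The posterior predictive for a window of length T is Negative Binomial with variance T·α'·(β'+T)/β'² = 2·305·55/2809 = 33550/2809.

33550/2809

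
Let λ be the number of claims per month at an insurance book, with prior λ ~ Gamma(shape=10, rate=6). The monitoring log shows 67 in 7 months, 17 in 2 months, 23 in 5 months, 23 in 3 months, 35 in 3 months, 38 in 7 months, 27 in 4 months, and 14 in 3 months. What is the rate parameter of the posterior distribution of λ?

40

Total count: 67 + 17 + 23 + 23 + 35 + 38 + 27 + 14 = 244.
Total exposure: 7 + 2 + 5 + 3 + 3 + 7 + 4 + 3 = 34 months.
By Gamma–Poisson conjugacy, the posterior is Gamma(α + Σx, β + Σt) = Gamma(10 + 244, 6 + 34) = Gamma(254, 40).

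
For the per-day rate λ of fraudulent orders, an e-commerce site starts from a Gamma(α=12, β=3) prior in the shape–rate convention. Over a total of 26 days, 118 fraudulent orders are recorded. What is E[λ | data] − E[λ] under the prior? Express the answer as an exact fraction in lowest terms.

Total count 118 over total exposure 26 days.
By Gamma–Poisson conjugacy, the posterior is Gamma(α + Σx, β + Σt) = Gamma(12 + 118, 3 + 26) = Gamma(130, 29).
Posterior mean = 130/29 = 130/29; prior mean = 12/3 = 4. Difference = 130/29 − 4 = 14/29.

14/29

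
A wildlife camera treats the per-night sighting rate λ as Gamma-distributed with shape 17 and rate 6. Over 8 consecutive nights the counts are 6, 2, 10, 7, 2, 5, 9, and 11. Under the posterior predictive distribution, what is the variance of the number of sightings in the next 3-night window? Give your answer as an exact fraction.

3519/196

Total count: 6 + 2 + 10 + 7 + 2 + 5 + 9 + 11 = 52.
Total exposure: 8 nights.
Conjugate update: add total count to the shape and total exposure to the rate, giving Gamma(69, 14).
The posterior predictive for a window of length T is Negative Binomial with variance T·α'·(β'+T)/β'² = 3·69·17/196 = 3519/196.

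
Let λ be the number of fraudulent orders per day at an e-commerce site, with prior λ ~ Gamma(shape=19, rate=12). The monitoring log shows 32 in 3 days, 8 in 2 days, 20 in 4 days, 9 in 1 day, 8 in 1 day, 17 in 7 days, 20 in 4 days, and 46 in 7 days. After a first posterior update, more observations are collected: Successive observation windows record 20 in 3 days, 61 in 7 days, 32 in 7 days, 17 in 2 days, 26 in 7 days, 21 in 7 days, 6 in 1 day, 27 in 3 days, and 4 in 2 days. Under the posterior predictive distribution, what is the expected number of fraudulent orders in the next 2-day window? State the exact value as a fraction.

393/40

Total count: 32 + 8 + 20 + 9 + 8 + 17 + 20 + 46 = 160.
Total exposure: 3 + 2 + 4 + 1 + 1 + 7 + 4 + 7 = 29 days.
After the first batch: Gamma(19 + 160, 12 + 29) = Gamma(179, 41).
Total count: 20 + 61 + 32 + 17 + 26 + 21 + 6 + 27 + 4 = 214.
Total exposure: 3 + 7 + 7 + 2 + 7 + 7 + 1 + 3 + 2 = 39 days.
After the second batch: Gamma(179 + 214, 41 + 39) = Gamma(393, 80).
Predictive mean over a 2-day window = T·E[λ|data] = 2·393/80 = 393/40.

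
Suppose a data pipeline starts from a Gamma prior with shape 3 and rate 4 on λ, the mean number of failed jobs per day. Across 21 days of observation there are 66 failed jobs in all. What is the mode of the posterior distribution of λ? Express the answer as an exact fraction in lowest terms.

Total count 66 over total exposure 21 days.
By Gamma–Poisson conjugacy, the posterior is Gamma(α + Σx, β + Σt) = Gamma(3 + 66, 4 + 21) = Gamma(69, 25).
Posterior mode = (α'−1)/β' = 68/25.

68/25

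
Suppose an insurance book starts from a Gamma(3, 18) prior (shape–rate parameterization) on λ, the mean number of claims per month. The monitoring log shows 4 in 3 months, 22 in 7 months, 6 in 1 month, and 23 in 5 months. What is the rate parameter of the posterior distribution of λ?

34

Total count: 4 + 22 + 6 + 23 = 55.
Total exposure: 3 + 7 + 1 + 5 = 16 months.
By Gamma–Poisson conjugacy, the posterior is Gamma(α + Σx, β + Σt) = Gamma(3 + 55, 18 + 16) = Gamma(58, 34).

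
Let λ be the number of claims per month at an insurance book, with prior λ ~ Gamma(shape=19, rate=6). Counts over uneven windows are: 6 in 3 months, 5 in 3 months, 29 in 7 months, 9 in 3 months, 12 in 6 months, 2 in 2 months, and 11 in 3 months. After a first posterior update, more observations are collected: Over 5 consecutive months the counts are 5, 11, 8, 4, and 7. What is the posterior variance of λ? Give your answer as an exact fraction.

Total count: 6 + 5 + 29 + 9 + 12 + 2 + 11 = 74.
Total exposure: 3 + 3 + 7 + 3 + 6 + 2 + 3 = 27 months.
After the first batch: Gamma(19 + 74, 6 + 27) = Gamma(93, 33).
Total count: 5 + 11 + 8 + 4 + 7 = 35.
Total exposure: 5 months.
After the second batch: Gamma(93 + 35, 33 + 5) = Gamma(128, 38).
Posterior variance = α'/β'² = 128/1444 = 32/361.

32/361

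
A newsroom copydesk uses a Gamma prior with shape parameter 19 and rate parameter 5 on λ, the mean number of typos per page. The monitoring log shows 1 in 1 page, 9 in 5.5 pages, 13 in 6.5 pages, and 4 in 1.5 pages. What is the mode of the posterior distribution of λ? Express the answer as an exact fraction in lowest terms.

Total count: 1 + 9 + 13 + 4 = 27.
Total exposure: 1 + 5.5 + 6.5 + 1.5 = 14.5 pages.
By Gamma–Poisson conjugacy, the posterior is Gamma(α + Σx, β + Σt) = Gamma(19 + 27, 5 + 14.5) = Gamma(46, 39/2).
Posterior mode = (α'−1)/β' = 45/(39/2) = 30/13.

30/13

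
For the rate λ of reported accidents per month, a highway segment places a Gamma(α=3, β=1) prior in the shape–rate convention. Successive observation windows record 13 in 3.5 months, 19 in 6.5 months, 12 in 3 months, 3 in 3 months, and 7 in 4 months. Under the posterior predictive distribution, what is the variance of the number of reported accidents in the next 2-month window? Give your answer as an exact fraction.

Total count: 13 + 19 + 12 + 3 + 7 = 54.
Total exposure: 3.5 + 6.5 + 3 + 3 + 4 = 20 months.
The Gamma prior is conjugate for the Poisson rate, so λ | data ~ Gamma(3+54, 1+20) = Gamma(57, 21).
The posterior predictive for a window of length T is Negative Binomial with variance T·α'·(β'+T)/β'² = 2·57·23/441 = 874/147.

874/147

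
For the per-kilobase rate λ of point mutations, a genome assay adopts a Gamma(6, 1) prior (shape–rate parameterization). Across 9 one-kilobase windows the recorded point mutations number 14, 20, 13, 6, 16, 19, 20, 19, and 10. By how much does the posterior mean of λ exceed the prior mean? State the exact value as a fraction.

83/10

Total count: 14 + 20 + 13 + 6 + 16 + 19 + 20 + 19 + 10 = 137.
Total exposure: 9 kilobases.
Conjugate update: add total count to the shape and total exposure to the rate, giving Gamma(143, 10).
Posterior mean = 143/10 = 143/10; prior mean = 6/1 = 6. Difference = 143/10 − 6 = 83/10.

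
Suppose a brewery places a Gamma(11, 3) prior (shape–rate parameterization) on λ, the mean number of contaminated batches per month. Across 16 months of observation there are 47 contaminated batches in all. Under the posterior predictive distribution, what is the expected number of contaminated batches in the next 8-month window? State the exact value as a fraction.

Total count 47 over total exposure 16 months.
By Gamma–Poisson conjugacy, the posterior is Gamma(α + Σx, β + Σt) = Gamma(11 + 47, 3 + 16) = Gamma(58, 19).
Predictive mean over an 8-month window = T·E[λ|data] = 8·58/19 = 464/19.

464/19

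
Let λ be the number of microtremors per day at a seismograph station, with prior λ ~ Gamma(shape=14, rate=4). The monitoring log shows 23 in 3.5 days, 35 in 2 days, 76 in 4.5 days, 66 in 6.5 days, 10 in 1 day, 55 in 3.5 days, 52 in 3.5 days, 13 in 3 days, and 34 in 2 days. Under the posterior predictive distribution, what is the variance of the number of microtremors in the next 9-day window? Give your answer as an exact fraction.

578340/4489

Total count: 23 + 35 + 76 + 66 + 10 + 55 + 52 + 13 + 34 = 364.
Total exposure: 3.5 + 2 + 4.5 + 6.5 + 1 + 3.5 + 3.5 + 3 + 2 = 29.5 days.
By Gamma–Poisson conjugacy, the posterior is Gamma(α + Σx, β + Σt) = Gamma(14 + 364, 4 + 29.5) = Gamma(378, 67/2).
The posterior predictive for a window of length T is Negative Binomial with variance T·α'·(β'+T)/β'² = 9·378·(85/2)/(4489/4) = 578340/4489.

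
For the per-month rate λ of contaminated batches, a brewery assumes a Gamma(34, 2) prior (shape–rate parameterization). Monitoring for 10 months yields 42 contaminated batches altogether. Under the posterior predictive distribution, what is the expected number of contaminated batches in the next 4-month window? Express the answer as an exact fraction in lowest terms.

Total count 42 over total exposure 10 months.
Posterior: α' = 34 + 42 = 76, β' = 2 + 10 = 12.
Predictive mean over a 4-month window = T·E[λ|data] = 4·76/12 = 76/3.

76/3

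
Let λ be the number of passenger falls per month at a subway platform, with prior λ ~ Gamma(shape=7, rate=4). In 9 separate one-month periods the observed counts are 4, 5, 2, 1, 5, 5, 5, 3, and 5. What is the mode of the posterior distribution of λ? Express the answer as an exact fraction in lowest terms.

41/13

Total count: 4 + 5 + 2 + 1 + 5 + 5 + 5 + 3 + 5 = 35.
Total exposure: 9 months.
The Gamma prior is conjugate for the Poisson rate, so λ | data ~ Gamma(7+35, 4+9) = Gamma(42, 13).
Posterior mode = (α'−1)/β' = 41/13.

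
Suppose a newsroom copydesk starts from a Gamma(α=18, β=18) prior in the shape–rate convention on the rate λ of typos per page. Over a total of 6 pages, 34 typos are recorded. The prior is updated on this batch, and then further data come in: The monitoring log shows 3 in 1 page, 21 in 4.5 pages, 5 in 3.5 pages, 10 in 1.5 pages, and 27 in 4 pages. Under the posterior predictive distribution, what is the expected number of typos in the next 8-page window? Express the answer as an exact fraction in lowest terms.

Total count 34 over total exposure 6 pages.
After the first batch: Gamma(18 + 34, 18 + 6) = Gamma(52, 24).
Total count: 3 + 21 + 5 + 10 + 27 = 66.
Total exposure: 1 + 4.5 + 3.5 + 1.5 + 4 = 14.5 pages.
After the second batch: Gamma(52 + 66, 24 + 14.5) = Gamma(118, 77/2).
Predictive mean over an 8-page window = T·E[λ|data] = 8·118/(77/2) = 1888/77.

1888/77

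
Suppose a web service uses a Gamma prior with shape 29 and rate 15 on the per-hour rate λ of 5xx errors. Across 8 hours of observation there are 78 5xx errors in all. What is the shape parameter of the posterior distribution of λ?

Total count 78 over total exposure 8 hours.
The Gamma prior is conjugate for the Poisson rate, so λ | data ~ Gamma(29+78, 15+8) = Gamma(107, 23).

107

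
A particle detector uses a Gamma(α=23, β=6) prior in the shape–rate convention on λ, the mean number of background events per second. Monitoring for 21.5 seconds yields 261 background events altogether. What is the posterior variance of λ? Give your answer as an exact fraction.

Total count 261 over total exposure 21.5 seconds.
The Gamma prior is conjugate for the Poisson rate, so λ | data ~ Gamma(23+261, 6+21.5) = Gamma(284, 55/2).
Posterior variance = α'/β'² = 284/(3025/4) = 1136/3025.

1136/3025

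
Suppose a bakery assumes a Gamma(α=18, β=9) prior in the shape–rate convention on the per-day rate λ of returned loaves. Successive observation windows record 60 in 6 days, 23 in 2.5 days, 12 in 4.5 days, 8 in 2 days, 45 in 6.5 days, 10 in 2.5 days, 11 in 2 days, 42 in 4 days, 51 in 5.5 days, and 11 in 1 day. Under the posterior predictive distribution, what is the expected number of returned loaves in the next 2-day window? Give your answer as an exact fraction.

Total count: 60 + 23 + 12 + 8 + 45 + 10 + 11 + 42 + 51 + 11 = 273.
Total exposure: 6 + 2.5 + 4.5 + 2 + 6.5 + 2.5 + 2 + 4 + 5.5 + 1 = 36.5 days.
Conjugate update: add total count to the shape and total exposure to the rate, giving Gamma(291, 91/2).
Predictive mean over a 2-day window = T·E[λ|data] = 2·291/(91/2) = 1164/91.

1164/91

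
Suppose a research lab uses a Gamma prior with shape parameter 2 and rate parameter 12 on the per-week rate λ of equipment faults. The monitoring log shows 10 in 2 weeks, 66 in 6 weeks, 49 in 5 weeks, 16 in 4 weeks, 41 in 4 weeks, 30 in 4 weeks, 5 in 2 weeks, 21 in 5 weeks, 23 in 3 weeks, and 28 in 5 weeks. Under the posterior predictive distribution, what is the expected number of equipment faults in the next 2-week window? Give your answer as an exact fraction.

Total count: 10 + 66 + 49 + 16 + 41 + 30 + 5 + 21 + 23 + 28 = 289.
Total exposure: 2 + 6 + 5 + 4 + 4 + 4 + 2 + 5 + 3 + 5 = 40 weeks.
Gamma(α, β) with Poisson data over total exposure Σt gives posterior Gamma(α+Σx, β+Σt) = Gamma(291, 52).
Predictive mean over a 2-week window = T·E[λ|data] = 2·291/52 = 291/26.

291/26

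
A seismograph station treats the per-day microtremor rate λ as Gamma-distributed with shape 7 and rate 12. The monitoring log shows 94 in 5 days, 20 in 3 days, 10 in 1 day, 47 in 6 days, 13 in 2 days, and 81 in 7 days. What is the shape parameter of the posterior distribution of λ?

272

Total count: 94 + 20 + 10 + 47 + 13 + 81 = 265.
Total exposure: 5 + 3 + 1 + 6 + 2 + 7 = 24 days.
Conjugate update: add total count to the shape and total exposure to the rate, giving Gamma(272, 36).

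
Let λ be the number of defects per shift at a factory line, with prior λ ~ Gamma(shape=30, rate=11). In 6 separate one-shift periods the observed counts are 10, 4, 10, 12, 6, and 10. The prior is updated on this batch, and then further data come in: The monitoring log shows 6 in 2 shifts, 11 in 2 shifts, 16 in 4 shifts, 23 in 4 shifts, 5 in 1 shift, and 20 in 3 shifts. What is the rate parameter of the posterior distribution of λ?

33

Total count: 10 + 4 + 10 + 12 + 6 + 10 = 52.
Total exposure: 6 shifts.
After the first batch: Gamma(30 + 52, 11 + 6) = Gamma(82, 17).
Total count: 6 + 11 + 16 + 23 + 5 + 20 = 81.
Total exposure: 2 + 2 + 4 + 4 + 1 + 3 = 16 shifts.
After the second batch: Gamma(82 + 81, 17 + 16) = Gamma(163, 33).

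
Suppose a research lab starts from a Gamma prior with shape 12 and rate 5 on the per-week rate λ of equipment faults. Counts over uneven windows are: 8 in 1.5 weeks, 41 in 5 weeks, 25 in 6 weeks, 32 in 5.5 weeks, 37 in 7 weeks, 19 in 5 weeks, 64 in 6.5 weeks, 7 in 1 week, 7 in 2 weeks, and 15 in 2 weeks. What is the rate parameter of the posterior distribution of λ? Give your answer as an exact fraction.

93/2

Total count: 8 + 41 + 25 + 32 + 37 + 19 + 64 + 7 + 7 + 15 = 255.
Total exposure: 1.5 + 5 + 6 + 5.5 + 7 + 5 + 6.5 + 1 + 2 + 2 = 41.5 weeks.
Posterior: α' = 12 + 255 = 267, β' = 5 + 41.5 = 93/2.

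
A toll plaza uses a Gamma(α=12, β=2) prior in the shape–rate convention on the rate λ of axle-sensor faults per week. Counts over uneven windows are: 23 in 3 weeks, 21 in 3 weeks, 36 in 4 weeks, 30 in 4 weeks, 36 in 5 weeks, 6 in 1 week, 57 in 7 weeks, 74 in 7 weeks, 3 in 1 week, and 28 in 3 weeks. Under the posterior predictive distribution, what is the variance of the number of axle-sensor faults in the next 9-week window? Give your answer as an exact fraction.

71883/800

Total count: 23 + 21 + 36 + 30 + 36 + 6 + 57 + 74 + 3 + 28 = 314.
Total exposure: 3 + 3 + 4 + 4 + 5 + 1 + 7 + 7 + 1 + 3 = 38 weeks.
By Gamma–Poisson conjugacy, the posterior is Gamma(α + Σx, β + Σt) = Gamma(12 + 314, 2 + 38) = Gamma(326, 40).
The posterior predictive for a window of length T is Negative Binomial with variance T·α'·(β'+T)/β'² = 9·326·49/1600 = 71883/800.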